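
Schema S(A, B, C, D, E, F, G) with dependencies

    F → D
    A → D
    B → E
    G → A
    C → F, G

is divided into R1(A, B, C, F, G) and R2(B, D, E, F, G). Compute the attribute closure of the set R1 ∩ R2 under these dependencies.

A, B, D, E, F, G

R1 ∩ R2 = {B, F, G}.
F → D applies, adding D
B → E applies, adding E
G → A applies, adding A
Closure: {A, B, D, E, F, G}.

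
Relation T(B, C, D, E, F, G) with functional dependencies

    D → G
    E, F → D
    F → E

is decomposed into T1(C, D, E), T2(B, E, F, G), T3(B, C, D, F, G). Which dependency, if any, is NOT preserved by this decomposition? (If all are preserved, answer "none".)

none

D → G lies within T3.
E, F → D: restricted closure across fragments reaches D.
F → E lies within T2.
Every dependency is enforceable on the fragments, so the decomposition is dependency-preserving.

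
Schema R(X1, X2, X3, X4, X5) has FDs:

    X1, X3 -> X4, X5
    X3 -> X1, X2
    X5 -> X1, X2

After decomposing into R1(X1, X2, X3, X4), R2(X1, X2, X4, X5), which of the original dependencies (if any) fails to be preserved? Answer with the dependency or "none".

X1, X3 -> X4, X5

Check X1, X3 → X4, X5: no single fragment contains all of {X1, X3, X4, X5}, and the restricted closure of {X1, X3} across the fragments never reaches {X4, X5}.
X3 → X1, X2 is preserved.
X5 → X1, X2 is preserved.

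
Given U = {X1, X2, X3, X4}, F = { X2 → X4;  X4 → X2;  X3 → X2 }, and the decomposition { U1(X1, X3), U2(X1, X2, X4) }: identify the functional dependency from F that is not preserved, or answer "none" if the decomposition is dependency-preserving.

Check X3 → X2: no single fragment contains all of {X2, X3}, and the restricted closure of {X3} across the fragments never reaches {X2}.
X2 → X4 is preserved.
X4 → X2 is preserved.

X3 → X2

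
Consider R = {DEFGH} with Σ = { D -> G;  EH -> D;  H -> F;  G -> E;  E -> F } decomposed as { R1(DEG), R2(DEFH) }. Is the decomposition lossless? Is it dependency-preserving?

lossless and dependency-preserving

Lossless test: (DE)⁺ = {DEFG}, which contains all of one fragment — lossless.
Dependency preservation: every FD's attributes lie within a single fragment, so each can be enforced locally — preserved.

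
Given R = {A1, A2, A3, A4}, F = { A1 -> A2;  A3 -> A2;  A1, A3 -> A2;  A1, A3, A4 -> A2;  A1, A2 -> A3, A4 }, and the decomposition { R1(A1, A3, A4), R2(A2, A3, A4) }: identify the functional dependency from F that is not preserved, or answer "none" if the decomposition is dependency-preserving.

A1 → A2: restricted closure across fragments reaches A2.
A3 → A2 lies within R2.
A1, A3 → A2: restricted closure across fragments reaches A2.
A1, A3, A4 → A2: restricted closure across fragments reaches A2.
A1, A2 → A3, A4: restricted closure across fragments reaches A3, A4.
Every dependency is enforceable on the fragments, so the decomposition is dependency-preserving.

none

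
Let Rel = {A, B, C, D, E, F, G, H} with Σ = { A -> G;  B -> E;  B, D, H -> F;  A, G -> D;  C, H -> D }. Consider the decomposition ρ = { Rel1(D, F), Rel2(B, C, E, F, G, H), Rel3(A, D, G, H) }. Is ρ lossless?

No

Chase test. Columns are A, B, C, D, E, F, G, H; row i has aⱼ where attribute j ∈ Reli, else bᵢⱼ.
Initial tableau (one row per fragment):
  row 1: b11 b12 b13 a4 b15 a6 b17 b18
  row 2: b21 a2 a3 b24 a5 a6 a7 a8
  row 3: a1 b32 b33 a4 b35 b36 a7 a8
No row becomes fully distinguished — the join is lossy.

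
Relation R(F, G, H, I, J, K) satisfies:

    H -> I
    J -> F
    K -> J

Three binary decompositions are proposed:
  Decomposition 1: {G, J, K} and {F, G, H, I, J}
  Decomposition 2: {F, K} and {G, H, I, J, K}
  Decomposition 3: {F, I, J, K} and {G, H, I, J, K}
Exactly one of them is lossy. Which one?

Decomposition 1: common = {G, J}, closure = {F, G, J} → lossy.
Decomposition 2: common = {K}, closure = {F, J, K} → lossless.
Decomposition 3: common = {I, J, K}, closure = {F, I, J, K} → lossless.

Decomposition 1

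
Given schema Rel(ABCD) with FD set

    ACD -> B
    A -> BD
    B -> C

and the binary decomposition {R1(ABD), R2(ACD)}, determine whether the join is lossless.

Yes

Common attributes: R1 ∩ R2 = {AD}.
Closure of {AD}: A → BD applies, adding B; B → C applies, adding C. So (AD)⁺ = {ABCD}.
This closure contains every attribute of R1, so R1 ∩ R2 → R1. The join is lossless.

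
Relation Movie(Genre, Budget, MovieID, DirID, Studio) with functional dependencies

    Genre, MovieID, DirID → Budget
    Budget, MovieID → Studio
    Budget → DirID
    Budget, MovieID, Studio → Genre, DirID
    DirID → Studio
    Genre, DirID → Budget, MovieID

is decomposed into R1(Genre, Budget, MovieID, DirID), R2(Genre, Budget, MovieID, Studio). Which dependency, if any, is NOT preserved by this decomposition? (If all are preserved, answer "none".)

DirID → Studio

Check DirID → Studio: no single fragment contains all of {DirID, Studio}, and the restricted closure of {DirID} across the fragments never reaches {Studio}.
Genre, MovieID, DirID → Budget is preserved.
Budget, MovieID → Studio is preserved.
Budget → DirID is preserved.
Budget, MovieID, Studio → Genre, DirID is preserved.
Genre, DirID → Budget, MovieID is preserved.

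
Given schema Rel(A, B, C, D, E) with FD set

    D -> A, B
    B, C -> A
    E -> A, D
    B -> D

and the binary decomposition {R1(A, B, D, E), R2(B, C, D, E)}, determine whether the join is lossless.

Common attributes: R1 ∩ R2 = {B, D, E}.
Closure of {B, D, E}: D → A, B applies, adding A. So (B, D, E)⁺ = {A, B, D, E}.
This closure contains every attribute of R1, so R1 ∩ R2 → R1. The join is lossless.

Yes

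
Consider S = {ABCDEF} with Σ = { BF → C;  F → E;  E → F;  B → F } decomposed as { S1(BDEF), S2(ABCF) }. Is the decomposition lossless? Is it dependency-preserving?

Lossless test: (BF)⁺ = {BCEF}, which is a superkey of neither fragment — lossy.
Dependency preservation: every FD's attributes lie within a single fragment, so each can be enforced locally — preserved.

lossy but dependency-preserving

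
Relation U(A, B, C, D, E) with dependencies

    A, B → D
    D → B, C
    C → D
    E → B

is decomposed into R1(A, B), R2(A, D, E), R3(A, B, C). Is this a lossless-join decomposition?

Chase test. Columns are A, B, C, D, E; row i has aⱼ where attribute j ∈ Ri, else bᵢⱼ.
Initial tableau (one row per fragment):
  row 1: a1 a2 b13 b14 b15
  row 2: a1 b22 b23 a4 a5
  row 3: a1 a2 a3 b34 b35
Rows 1 and 3 agree on A, B; apply A, B→D and equate their D entries.
Rows 1 and 3 agree on D; apply D→B, C and equate their B, C entries.
No row becomes fully distinguished — the join is lossy.

No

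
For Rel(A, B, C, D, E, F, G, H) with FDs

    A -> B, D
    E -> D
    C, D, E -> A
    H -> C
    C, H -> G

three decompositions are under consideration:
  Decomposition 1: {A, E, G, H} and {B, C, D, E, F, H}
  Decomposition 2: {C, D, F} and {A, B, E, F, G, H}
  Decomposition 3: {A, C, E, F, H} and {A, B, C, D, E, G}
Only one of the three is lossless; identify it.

Decomposition 1

Decomposition 1: common = {E, H}, closure = {A, B, C, D, E, G, H} → lossless.
Decomposition 2: common = {F}, closure = {F} → lossy.
Decomposition 3: common = {A, C, E}, closure = {A, B, C, D, E} → lossy.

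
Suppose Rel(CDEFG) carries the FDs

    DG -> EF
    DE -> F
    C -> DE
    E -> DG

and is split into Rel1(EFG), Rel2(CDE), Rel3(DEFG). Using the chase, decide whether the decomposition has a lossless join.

Chase test. Columns are CDEFG; row i has aⱼ where attribute j ∈ Reli, else bᵢⱼ.
Initial tableau (one row per fragment):
  row 1: b11 b12 a3 a4 a5
  row 2: a1 a2 a3 b24 b25
  row 3: b31 a2 a3 a4 a5
Rows 2 and 3 agree on DE; apply DE→F and equate their F entries.
Rows 1 and 2 agree on E; apply E→DG and equate their DG entries.
Row 2 is now all distinguished symbols — the join is lossless.

Yes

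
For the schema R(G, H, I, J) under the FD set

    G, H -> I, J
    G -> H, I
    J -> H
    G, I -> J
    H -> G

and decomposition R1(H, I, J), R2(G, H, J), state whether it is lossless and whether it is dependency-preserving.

lossless and dependency-preserving

Lossless test: (H, J)⁺ = {G, H, I, J}, which contains all of one fragment — lossless.
Dependency preservation: G, H → I, J; G → H, I; G, I → J are not contained in any single fragment, but the restricted closure of each left-hand side across the fragments still reaches the right-hand side; the remaining FDs each lie inside some fragment. All dependencies are preserved.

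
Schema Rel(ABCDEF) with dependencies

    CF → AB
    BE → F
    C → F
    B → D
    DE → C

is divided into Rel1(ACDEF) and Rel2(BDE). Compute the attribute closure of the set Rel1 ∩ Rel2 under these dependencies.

ABCDEF

Rel1 ∩ Rel2 = {DE}.
DE → C applies, adding C
C → F applies, adding F
CF → AB applies, adding AB
Closure: {ABCDEF}.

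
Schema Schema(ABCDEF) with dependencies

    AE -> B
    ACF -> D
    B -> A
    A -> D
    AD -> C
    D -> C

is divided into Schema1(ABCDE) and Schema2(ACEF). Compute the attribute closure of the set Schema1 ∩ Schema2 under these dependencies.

ABCDE

Schema1 ∩ Schema2 = {ACE}.
AE → B applies, adding B
A → D applies, adding D
Closure: {ABCDE}.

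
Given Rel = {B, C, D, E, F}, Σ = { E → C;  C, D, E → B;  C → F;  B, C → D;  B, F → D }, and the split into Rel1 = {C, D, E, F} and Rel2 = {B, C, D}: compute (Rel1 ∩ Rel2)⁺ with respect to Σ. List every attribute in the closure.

Rel1 ∩ Rel2 = {C, D}.
C → F applies, adding F
Closure: {C, D, F}.

C, D, F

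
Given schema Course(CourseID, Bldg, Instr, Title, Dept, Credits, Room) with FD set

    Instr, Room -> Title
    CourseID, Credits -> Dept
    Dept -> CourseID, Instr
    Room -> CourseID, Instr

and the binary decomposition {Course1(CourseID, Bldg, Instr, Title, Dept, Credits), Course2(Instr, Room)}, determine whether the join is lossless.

Common attributes: Course1 ∩ Course2 = {Instr}.
No dependency enlarges {Instr}, so (Instr)⁺ = {Instr}.
The closure contains neither all of Course1 = {CourseID, Bldg, Instr, Title, Dept, Credits} nor all of Course2 = {Instr, Room}, so the common attributes are not a superkey of either fragment. The join is lossy.

No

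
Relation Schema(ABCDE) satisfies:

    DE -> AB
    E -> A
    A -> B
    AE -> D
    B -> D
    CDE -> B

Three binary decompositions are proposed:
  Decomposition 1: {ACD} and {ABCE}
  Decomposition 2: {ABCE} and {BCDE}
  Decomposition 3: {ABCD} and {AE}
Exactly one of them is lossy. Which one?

Decomposition 1: common = {AC}, closure = {ABCD} → lossless.
Decomposition 2: common = {BCE}, closure = {ABCDE} → lossless.
Decomposition 3: common = {A}, closure = {ABD} → lossy.

Decomposition 3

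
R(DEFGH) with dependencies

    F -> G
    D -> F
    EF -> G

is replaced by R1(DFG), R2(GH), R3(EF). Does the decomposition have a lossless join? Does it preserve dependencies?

Lossless test (chase): Rows 1 and 3 agree on F; apply F→G and equate their G entries. No row becomes fully distinguished — the join is lossy.
Dependency preservation: EF → G is not contained in any single fragment, but the restricted closure of its left-hand side across the fragments still reaches the right-hand side; the remaining FDs each lie inside some fragment. All dependencies are preserved.

lossy but dependency-preserving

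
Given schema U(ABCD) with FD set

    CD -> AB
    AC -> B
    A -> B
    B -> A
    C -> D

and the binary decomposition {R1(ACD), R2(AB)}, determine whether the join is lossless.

Common attributes: R1 ∩ R2 = {A}.
Closure of {A}: A → B applies, adding B. So (A)⁺ = {AB}.
This closure contains every attribute of R2, so R1 ∩ R2 → R2. The join is lossless.

Yes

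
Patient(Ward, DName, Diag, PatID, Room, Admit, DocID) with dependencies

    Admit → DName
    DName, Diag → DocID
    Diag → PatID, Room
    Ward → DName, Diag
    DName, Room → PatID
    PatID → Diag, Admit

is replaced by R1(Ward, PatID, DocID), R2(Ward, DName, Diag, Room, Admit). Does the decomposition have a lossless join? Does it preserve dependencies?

Lossless test: (Ward)⁺ = {Ward, DName, Diag, PatID, Room, Admit, DocID}, which contains all of one fragment — lossless.
Dependency preservation: the restricted closure of {DName, Diag} across the fragments never reaches {DocID}, so DName, Diag → DocID cannot be enforced without a join — not preserved.

lossless but not dependency-preserving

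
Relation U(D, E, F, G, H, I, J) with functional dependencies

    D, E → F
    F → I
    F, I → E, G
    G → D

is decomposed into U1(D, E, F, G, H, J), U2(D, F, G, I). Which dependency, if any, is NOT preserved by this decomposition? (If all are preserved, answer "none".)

none

D, E → F lies within U1.
F → I lies within U2.
F, I → E, G: restricted closure across fragments reaches E, G.
G → D lies within U1.
Every dependency is enforceable on the fragments, so the decomposition is dependency-preserving.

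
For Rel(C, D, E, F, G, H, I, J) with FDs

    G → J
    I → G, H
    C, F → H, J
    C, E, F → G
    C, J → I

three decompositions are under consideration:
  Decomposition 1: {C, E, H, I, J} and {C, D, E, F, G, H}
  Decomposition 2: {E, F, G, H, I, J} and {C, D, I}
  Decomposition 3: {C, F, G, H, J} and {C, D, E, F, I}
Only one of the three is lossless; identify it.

Decomposition 1: common = {C, E, H}, closure = {C, E, H} → lossy.
Decomposition 2: common = {I}, closure = {G, H, I, J} → lossy.
Decomposition 3: common = {C, F}, closure = {C, F, G, H, I, J} → lossless.

Decomposition 3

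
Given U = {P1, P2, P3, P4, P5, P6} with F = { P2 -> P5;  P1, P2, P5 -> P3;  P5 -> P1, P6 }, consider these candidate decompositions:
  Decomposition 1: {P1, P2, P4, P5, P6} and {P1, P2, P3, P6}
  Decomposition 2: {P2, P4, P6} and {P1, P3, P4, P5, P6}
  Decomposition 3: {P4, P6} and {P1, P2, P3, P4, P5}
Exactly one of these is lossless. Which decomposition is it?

Decomposition 1

Decomposition 1: common = {P1, P2, P6}, closure = {P1, P2, P3, P5, P6} → lossless.
Decomposition 2: common = {P4, P6}, closure = {P4, P6} → lossy.
Decomposition 3: common = {P4}, closure = {P4} → lossy.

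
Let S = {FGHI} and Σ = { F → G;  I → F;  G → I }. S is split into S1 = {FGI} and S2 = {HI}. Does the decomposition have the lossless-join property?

Common attributes: S1 ∩ S2 = {I}.
Closure of {I}: I → F applies, adding F; F → G applies, adding G. So (I)⁺ = {FGI}.
This closure contains every attribute of S1, so S1 ∩ S2 → S1. The join is lossless.

Yes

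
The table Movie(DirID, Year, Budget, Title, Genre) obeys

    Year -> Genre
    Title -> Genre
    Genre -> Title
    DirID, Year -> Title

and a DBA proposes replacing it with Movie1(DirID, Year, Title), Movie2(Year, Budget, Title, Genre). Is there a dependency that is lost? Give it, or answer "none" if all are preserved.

none

Year → Genre lies within Movie2.
Title → Genre lies within Movie2.
Genre → Title lies within Movie2.
DirID, Year → Title lies within Movie1.
Every dependency is enforceable on the fragments, so the decomposition is dependency-preserving.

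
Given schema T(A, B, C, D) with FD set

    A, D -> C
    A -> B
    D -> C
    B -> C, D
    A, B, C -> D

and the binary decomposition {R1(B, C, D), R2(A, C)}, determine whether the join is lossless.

No

Common attributes: R1 ∩ R2 = {C}.
No dependency enlarges {C}, so (C)⁺ = {C}.
The closure contains neither all of R1 = {B, C, D} nor all of R2 = {A, C}, so the common attributes are not a superkey of either fragment. The join is lossy.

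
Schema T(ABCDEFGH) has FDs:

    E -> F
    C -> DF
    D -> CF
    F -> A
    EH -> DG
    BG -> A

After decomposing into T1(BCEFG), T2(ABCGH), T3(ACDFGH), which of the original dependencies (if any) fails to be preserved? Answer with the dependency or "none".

EH -> DG

Check EH → DG: no single fragment contains all of {DEGH}, and the restricted closure of {EH} across the fragments never reaches {DG}.
E → F is preserved.
C → DF is preserved.
D → CF is preserved.
F → A is preserved.
BG → A is preserved.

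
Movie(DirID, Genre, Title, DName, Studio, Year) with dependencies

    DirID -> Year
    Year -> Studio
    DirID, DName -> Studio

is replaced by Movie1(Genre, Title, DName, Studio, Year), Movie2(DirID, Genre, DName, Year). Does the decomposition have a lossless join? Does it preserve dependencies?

lossy but dependency-preserving

Lossless test: (Genre, DName, Year)⁺ = {Genre, DName, Studio, Year}, which is a superkey of neither fragment — lossy.
Dependency preservation: DirID, DName → Studio is not contained in any single fragment, but the restricted closure of its left-hand side across the fragments still reaches the right-hand side; the remaining FDs each lie inside some fragment. All dependencies are preserved.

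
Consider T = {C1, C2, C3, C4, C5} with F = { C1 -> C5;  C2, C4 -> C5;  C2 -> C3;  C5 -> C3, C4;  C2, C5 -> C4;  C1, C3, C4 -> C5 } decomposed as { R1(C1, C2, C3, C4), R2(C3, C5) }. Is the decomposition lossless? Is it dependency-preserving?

lossy and not dependency-preserving

Lossless test: (C3)⁺ = {C3}, which is a superkey of neither fragment — lossy.
Dependency preservation: the restricted closure of {C1} across the fragments never reaches {C5}, so C1 → C5 cannot be enforced without a join — not preserved.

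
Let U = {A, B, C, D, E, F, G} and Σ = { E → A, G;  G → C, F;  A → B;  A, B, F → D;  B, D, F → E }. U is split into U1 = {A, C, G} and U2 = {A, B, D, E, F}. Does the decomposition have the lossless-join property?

Common attributes: U1 ∩ U2 = {A}.
Closure of {A}: A → B applies, adding B. So (A)⁺ = {A, B}.
The closure contains neither all of U1 = {A, C, G} nor all of U2 = {A, B, D, E, F}, so the common attributes are not a superkey of either fragment. The join is lossy.

No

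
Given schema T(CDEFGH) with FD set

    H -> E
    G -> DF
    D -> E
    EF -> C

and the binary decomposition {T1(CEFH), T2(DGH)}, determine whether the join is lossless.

Common attributes: T1 ∩ T2 = {H}.
Closure of {H}: H → E applies, adding E. So (H)⁺ = {EH}.
The closure contains neither all of T1 = {CEFH} nor all of T2 = {DGH}, so the common attributes are not a superkey of either fragment. The join is lossy.

No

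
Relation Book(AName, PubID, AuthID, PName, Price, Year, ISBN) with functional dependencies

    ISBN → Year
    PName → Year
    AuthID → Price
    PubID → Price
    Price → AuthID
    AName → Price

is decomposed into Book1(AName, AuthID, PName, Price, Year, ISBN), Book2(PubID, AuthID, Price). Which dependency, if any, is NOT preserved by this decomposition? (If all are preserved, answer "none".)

ISBN → Year lies within Book1.
PName → Year lies within Book1.
AuthID → Price lies within Book1.
PubID → Price lies within Book2.
Price → AuthID lies within Book1.
AName → Price lies within Book1.
Every dependency is enforceable on the fragments, so the decomposition is dependency-preserving.

none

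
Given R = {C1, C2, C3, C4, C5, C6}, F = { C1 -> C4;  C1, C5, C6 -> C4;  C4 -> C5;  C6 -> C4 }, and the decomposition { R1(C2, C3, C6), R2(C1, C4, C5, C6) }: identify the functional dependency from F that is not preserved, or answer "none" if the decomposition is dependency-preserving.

C1 → C4 lies within R2.
C1, C5, C6 → C4 lies within R2.
C4 → C5 lies within R2.
C6 → C4 lies within R2.
Every dependency is enforceable on the fragments, so the decomposition is dependency-preserving.

none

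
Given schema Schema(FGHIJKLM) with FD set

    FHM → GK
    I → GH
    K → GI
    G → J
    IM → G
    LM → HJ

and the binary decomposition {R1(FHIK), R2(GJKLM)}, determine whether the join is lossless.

No

Common attributes: R1 ∩ R2 = {K}.
Closure of {K}: K → GI applies, adding GI; G → J applies, adding J; I → GH applies, adding H. So (K)⁺ = {GHIJK}.
The closure contains neither all of R1 = {FHIK} nor all of R2 = {GJKLM}, so the common attributes are not a superkey of either fragment. The join is lossy.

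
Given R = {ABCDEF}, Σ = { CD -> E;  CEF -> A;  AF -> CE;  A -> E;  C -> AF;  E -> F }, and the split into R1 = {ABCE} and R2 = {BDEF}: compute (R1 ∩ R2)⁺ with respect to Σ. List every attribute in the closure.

R1 ∩ R2 = {BE}.
E → F applies, adding F
Closure: {BEF}.

BEF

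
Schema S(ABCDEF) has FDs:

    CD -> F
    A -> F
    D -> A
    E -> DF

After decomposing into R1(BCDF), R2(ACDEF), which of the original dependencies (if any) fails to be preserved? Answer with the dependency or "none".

none

CD → F lies within R1.
A → F lies within R2.
D → A lies within R2.
E → DF lies within R2.
Every dependency is enforceable on the fragments, so the decomposition is dependency-preserving.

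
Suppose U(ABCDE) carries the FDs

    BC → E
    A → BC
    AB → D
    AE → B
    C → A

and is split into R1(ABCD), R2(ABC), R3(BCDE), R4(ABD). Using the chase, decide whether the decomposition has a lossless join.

Chase test. Columns are ABCDE; row i has aⱼ where attribute j ∈ Ri, else bᵢⱼ.
Initial tableau (one row per fragment):
  row 1: a1 a2 a3 a4 b15
  row 2: a1 a2 a3 b24 b25
  row 3: b31 a2 a3 a4 a5
  row 4: a1 a2 b43 a4 b45
Rows 1 and 2 agree on BC; apply BC→E and equate their E entries.
Rows 1 and 3 agree on BC; apply BC→E and equate their E entries.
Rows 1 and 4 agree on A; apply A→BC and equate their BC entries.
Rows 1 and 2 agree on AB; apply AB→D and equate their D entries.
Rows 1 and 3 agree on C; apply C→A and equate their A entries.
Rows 1 and 4 agree on BC; apply BC→E and equate their E entries.
Row 1 is now all distinguished symbols — the join is lossless.

Yes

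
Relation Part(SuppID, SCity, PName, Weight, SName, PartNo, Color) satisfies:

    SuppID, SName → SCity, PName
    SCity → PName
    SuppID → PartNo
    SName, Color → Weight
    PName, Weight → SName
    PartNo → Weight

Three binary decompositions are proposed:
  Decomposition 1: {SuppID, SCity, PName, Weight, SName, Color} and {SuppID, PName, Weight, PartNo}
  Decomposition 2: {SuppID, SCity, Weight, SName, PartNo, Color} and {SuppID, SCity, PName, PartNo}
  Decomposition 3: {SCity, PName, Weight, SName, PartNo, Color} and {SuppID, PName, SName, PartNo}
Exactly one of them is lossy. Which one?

Decomposition 3

Decomposition 1: common = {SuppID, PName, Weight}, closure = {SuppID, SCity, PName, Weight, SName, PartNo} → lossless.
Decomposition 2: common = {SuppID, SCity, PartNo}, closure = {SuppID, SCity, PName, Weight, SName, PartNo} → lossless.
Decomposition 3: common = {PName, SName, PartNo}, closure = {PName, Weight, SName, PartNo} → lossy.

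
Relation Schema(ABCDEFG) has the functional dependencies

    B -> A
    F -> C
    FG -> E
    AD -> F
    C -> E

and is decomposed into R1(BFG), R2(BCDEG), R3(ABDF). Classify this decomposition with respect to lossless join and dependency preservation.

lossless but not dependency-preserving

Lossless test (chase): Rows 1 and 2 agree on B; apply B→A and equate their A entries. Rows 1 and 3 agree on B; apply B→A and equate their A entries. Rows 1 and 3 agree on F; apply F→C and equate their C entries. Rows 2 and 3 agree on AD; apply AD→F and equate their F entries. Rows 1 and 3 agree on C; apply C→E and equate their E entries. Rows 1 and 2 agree on F; apply F→C and equate their C entries. Rows 1 and 2 agree on FG; apply FG→E and equate their E entries. Row 2 is now all distinguished symbols — the join is lossless.
Dependency preservation: the restricted closure of {F} across the fragments never reaches {C}, so F → C cannot be enforced without a join — not preserved.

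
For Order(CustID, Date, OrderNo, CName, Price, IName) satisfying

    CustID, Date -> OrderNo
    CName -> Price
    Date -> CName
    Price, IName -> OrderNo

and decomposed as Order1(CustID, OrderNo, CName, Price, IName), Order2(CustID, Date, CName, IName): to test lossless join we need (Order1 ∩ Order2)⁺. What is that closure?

Order1 ∩ Order2 = {CustID, CName, IName}.
CName → Price applies, adding Price
Price, IName → OrderNo applies, adding OrderNo
Closure: {CustID, OrderNo, CName, Price, IName}.

CustID, OrderNo, CName, Price, IName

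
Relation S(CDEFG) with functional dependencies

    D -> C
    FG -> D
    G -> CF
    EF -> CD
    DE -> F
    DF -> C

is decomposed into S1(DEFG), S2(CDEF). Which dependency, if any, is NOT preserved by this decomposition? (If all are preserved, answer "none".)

none

D → C lies within S2.
FG → D lies within S1.
G → CF: restricted closure across fragments reaches CF.
EF → CD lies within S2.
DE → F lies within S1.
DF → C lies within S2.
Every dependency is enforceable on the fragments, so the decomposition is dependency-preserving.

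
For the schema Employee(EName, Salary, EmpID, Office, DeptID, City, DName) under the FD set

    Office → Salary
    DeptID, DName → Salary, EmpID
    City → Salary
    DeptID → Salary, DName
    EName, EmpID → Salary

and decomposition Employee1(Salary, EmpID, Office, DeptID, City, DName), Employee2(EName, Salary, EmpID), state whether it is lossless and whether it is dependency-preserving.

lossy but dependency-preserving

Lossless test: (Salary, EmpID)⁺ = {Salary, EmpID}, which is a superkey of neither fragment — lossy.
Dependency preservation: every FD's attributes lie within a single fragment, so each can be enforced locally — preserved.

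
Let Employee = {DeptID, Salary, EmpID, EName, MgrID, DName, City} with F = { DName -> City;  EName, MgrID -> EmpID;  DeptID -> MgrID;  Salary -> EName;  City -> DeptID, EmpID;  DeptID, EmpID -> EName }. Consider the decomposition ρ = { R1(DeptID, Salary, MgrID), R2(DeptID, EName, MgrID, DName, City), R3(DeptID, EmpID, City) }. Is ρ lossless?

No

Chase test. Columns are DeptID, Salary, EmpID, EName, MgrID, DName, City; row i has aⱼ where attribute j ∈ Ri, else bᵢⱼ.
Initial tableau (one row per fragment):
  row 1: a1 a2 b13 b14 a5 b16 b17
  row 2: a1 b22 b23 a4 a5 a6 a7
  row 3: a1 b32 a3 b34 b35 b36 a7
Rows 1 and 3 agree on DeptID; apply DeptID→MgrID and equate their MgrID entries.
Rows 2 and 3 agree on City; apply City→DeptID, EmpID and equate their DeptID, EmpID entries.
Rows 2 and 3 agree on DeptID, EmpID; apply DeptID, EmpID→EName and equate their EName entries.
No row becomes fully distinguished — the join is lossy.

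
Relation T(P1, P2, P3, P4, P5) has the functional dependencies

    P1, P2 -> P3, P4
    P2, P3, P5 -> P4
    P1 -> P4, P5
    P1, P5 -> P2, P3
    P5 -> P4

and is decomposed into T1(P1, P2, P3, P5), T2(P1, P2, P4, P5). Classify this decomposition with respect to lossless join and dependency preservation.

lossless and dependency-preserving

Lossless test: (P1, P2, P5)⁺ = {P1, P2, P3, P4, P5}, which contains all of one fragment — lossless.
Dependency preservation: P1, P2 → P3, P4; P2, P3, P5 → P4 are not contained in any single fragment, but the restricted closure of each left-hand side across the fragments still reaches the right-hand side; the remaining FDs each lie inside some fragment. All dependencies are preserved.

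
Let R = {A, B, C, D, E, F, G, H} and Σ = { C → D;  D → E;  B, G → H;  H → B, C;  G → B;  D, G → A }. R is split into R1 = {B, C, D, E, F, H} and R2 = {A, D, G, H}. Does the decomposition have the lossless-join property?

Common attributes: R1 ∩ R2 = {D, H}.
Closure of {D, H}: D → E applies, adding E; H → B, C applies, adding B, C. So (D, H)⁺ = {B, C, D, E, H}.
The closure contains neither all of R1 = {B, C, D, E, F, H} nor all of R2 = {A, D, G, H}, so the common attributes are not a superkey of either fragment. The join is lossy.

No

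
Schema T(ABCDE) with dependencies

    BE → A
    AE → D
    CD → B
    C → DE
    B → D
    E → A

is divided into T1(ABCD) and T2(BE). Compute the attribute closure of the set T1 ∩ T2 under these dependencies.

T1 ∩ T2 = {B}.
B → D applies, adding D
Closure: {BD}.

BD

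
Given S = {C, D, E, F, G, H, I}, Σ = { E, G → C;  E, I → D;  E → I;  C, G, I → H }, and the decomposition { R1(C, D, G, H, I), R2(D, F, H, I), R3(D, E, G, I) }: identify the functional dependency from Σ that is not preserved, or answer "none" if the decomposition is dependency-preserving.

Check E, G → C: no single fragment contains all of {C, E, G}, and the restricted closure of {E, G} across the fragments never reaches {C}.
E, I → D is preserved.
E → I is preserved.
C, G, I → H is preserved.

E, G → C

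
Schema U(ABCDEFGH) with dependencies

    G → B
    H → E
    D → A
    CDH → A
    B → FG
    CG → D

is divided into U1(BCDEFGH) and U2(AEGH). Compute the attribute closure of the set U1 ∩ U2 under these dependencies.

BEFGH

U1 ∩ U2 = {EGH}.
G → B applies, adding B
B → FG applies, adding F
Closure: {BEFGH}.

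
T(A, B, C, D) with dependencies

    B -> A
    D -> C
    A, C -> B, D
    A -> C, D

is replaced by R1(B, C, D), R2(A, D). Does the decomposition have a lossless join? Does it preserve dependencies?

Lossless test: (D)⁺ = {C, D}, which is a superkey of neither fragment — lossy.
Dependency preservation: the restricted closure of {B} across the fragments never reaches {A}, so B → A cannot be enforced without a join — not preserved.

lossy and not dependency-preserving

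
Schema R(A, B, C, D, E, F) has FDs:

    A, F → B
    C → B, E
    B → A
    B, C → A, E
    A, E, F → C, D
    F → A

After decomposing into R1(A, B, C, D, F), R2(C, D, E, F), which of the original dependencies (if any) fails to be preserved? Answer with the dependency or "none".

none

A, F → B lies within R1.
C → B, E: restricted closure across fragments reaches B, E.
B → A lies within R1.
B, C → A, E: restricted closure across fragments reaches A, E.
A, E, F → C, D: restricted closure across fragments reaches C, D.
F → A lies within R1.
Every dependency is enforceable on the fragments, so the decomposition is dependency-preserving.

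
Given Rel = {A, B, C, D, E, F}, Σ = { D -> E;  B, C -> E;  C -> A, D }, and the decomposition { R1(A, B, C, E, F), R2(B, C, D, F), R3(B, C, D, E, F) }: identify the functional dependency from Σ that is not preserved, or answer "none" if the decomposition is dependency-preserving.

none

D → E lies within R3.
B, C → E lies within R1.
C → A, D: restricted closure across fragments reaches A, D.
Every dependency is enforceable on the fragments, so the decomposition is dependency-preserving.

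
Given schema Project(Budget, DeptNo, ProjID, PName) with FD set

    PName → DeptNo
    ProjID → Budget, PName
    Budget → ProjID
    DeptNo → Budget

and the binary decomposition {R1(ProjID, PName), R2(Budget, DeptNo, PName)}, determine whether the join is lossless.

Common attributes: R1 ∩ R2 = {PName}.
Closure of {PName}: PName → DeptNo applies, adding DeptNo; DeptNo → Budget applies, adding Budget; Budget → ProjID applies, adding ProjID. So (PName)⁺ = {Budget, DeptNo, ProjID, PName}.
This closure contains every attribute of R1, so R1 ∩ R2 → R1. The join is lossless.

Yes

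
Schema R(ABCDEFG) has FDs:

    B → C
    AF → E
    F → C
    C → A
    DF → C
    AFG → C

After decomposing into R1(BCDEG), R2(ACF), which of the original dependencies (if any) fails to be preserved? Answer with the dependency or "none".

Check AF → E: no single fragment contains all of {AEF}, and the restricted closure of {AF} across the fragments never reaches {E}.
B → C is preserved.
F → C is preserved.
C → A is preserved.
DF → C is preserved.
AFG → C is preserved.

AF → E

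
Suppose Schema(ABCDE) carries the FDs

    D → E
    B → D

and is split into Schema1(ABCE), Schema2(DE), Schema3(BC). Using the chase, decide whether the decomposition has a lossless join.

Chase test. Columns are ABCDE; row i has aⱼ where attribute j ∈ Schemai, else bᵢⱼ.
Initial tableau (one row per fragment):
  row 1: a1 a2 a3 b14 a5
  row 2: b21 b22 b23 a4 a5
  row 3: b31 a2 a3 b34 b35
Rows 1 and 3 agree on B; apply B→D and equate their D entries.
Rows 1 and 3 agree on D; apply D→E and equate their E entries.
No row becomes fully distinguished — the join is lossy.

No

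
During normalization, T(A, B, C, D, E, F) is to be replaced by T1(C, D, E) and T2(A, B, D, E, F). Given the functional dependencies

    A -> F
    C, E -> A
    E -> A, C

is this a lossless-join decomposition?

Yes

Common attributes: T1 ∩ T2 = {D, E}.
Closure of {D, E}: E → A, C applies, adding A, C; A → F applies, adding F. So (D, E)⁺ = {A, C, D, E, F}.
This closure contains every attribute of T1, so T1 ∩ T2 → T1. The join is lossless.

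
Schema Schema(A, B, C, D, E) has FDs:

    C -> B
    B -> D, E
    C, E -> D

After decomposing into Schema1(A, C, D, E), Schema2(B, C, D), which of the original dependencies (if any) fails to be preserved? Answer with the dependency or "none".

B -> D, E

Check B → D, E: no single fragment contains all of {B, D, E}, and the restricted closure of {B} across the fragments never reaches {D, E}.
C → B is preserved.
C, E → D is preserved.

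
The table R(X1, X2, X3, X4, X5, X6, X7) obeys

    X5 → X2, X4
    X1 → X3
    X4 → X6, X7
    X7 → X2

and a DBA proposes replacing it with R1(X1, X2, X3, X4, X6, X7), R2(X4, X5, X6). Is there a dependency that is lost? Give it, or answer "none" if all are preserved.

X5 → X2, X4: restricted closure across fragments reaches X2, X4.
X1 → X3 lies within R1.
X4 → X6, X7 lies within R1.
X7 → X2 lies within R1.
Every dependency is enforceable on the fragments, so the decomposition is dependency-preserving.

none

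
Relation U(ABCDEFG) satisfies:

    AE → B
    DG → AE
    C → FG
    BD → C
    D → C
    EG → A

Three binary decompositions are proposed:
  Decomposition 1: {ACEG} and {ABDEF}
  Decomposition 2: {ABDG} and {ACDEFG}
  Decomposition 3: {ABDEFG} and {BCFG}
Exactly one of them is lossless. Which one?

Decomposition 1: common = {AE}, closure = {ABE} → lossy.
Decomposition 2: common = {ADG}, closure = {ABCDEFG} → lossless.
Decomposition 3: common = {BFG}, closure = {BFG} → lossy.

Decomposition 2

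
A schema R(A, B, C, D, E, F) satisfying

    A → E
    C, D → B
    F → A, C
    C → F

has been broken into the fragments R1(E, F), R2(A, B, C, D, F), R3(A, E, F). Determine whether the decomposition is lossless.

Chase test. Columns are A, B, C, D, E, F; row i has aⱼ where attribute j ∈ Ri, else bᵢⱼ.
Initial tableau (one row per fragment):
  row 1: b11 b12 b13 b14 a5 a6
  row 2: a1 a2 a3 a4 b25 a6
  row 3: a1 b32 b33 b34 a5 a6
Rows 2 and 3 agree on A; apply A→E and equate their E entries.
Rows 1 and 2 agree on F; apply F→A, C and equate their A, C entries.
Rows 1 and 3 agree on F; apply F→A, C and equate their A, C entries.
Row 2 is now all distinguished symbols — the join is lossless.

Yes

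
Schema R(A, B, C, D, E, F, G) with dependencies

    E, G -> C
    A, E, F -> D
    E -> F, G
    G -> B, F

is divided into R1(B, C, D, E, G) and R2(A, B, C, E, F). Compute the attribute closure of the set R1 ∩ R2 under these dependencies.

B, C, E, F, G

R1 ∩ R2 = {B, C, E}.
E → F, G applies, adding F, G
Closure: {B, C, E, F, G}.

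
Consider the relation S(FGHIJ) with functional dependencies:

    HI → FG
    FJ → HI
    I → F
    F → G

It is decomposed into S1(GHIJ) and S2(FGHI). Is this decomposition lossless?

Common attributes: S1 ∩ S2 = {GHI}.
Closure of {GHI}: HI → FG applies, adding F. So (GHI)⁺ = {FGHI}.
This closure contains every attribute of S2, so S1 ∩ S2 → S2. The join is lossless.

Yes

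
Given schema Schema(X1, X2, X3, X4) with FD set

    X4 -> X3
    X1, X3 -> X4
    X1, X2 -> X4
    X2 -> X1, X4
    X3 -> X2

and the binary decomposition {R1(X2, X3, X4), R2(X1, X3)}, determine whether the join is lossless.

Yes

Common attributes: R1 ∩ R2 = {X3}.
Closure of {X3}: X3 → X2 applies, adding X2; X2 → X1, X4 applies, adding X1, X4. So (X3)⁺ = {X1, X2, X3, X4}.
This closure contains every attribute of R1, so R1 ∩ R2 → R1. The join is lossless.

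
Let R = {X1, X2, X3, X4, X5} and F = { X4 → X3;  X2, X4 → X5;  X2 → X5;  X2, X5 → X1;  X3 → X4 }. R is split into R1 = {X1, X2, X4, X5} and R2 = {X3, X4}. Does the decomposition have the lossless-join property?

Yes

Common attributes: R1 ∩ R2 = {X4}.
Closure of {X4}: X4 → X3 applies, adding X3. So (X4)⁺ = {X3, X4}.
This closure contains every attribute of R2, so R1 ∩ R2 → R2. The join is lossless.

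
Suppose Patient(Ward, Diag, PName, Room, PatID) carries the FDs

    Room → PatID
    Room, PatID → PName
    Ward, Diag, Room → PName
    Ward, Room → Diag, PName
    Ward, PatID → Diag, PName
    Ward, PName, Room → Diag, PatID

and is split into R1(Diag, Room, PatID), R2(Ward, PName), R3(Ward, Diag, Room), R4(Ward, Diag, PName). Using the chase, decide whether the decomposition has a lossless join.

Chase test. Columns are Ward, Diag, PName, Room, PatID; row i has aⱼ where attribute j ∈ Ri, else bᵢⱼ.
Initial tableau (one row per fragment):
  row 1: b11 a2 b13 a4 a5
  row 2: a1 b22 a3 b24 b25
  row 3: a1 a2 b33 a4 b35
  row 4: a1 a2 a3 b44 b45
Rows 1 and 3 agree on Room; apply Room→PatID and equate their PatID entries.
Rows 1 and 3 agree on Room, PatID; apply Room, PatID→PName and equate their PName entries.
No row becomes fully distinguished — the join is lossy.

No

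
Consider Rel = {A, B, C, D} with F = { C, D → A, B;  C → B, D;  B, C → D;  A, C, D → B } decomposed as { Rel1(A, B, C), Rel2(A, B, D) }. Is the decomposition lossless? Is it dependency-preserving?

Lossless test: (A, B)⁺ = {A, B}, which is a superkey of neither fragment — lossy.
Dependency preservation: the restricted closure of {C} across the fragments never reaches {B, D}, so C → B, D cannot be enforced without a join — not preserved.

lossy and not dependency-preserving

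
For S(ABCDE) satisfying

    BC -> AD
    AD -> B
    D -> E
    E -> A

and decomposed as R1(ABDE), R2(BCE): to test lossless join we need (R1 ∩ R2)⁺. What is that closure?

R1 ∩ R2 = {BE}.
E → A applies, adding A
Closure: {ABE}.

ABE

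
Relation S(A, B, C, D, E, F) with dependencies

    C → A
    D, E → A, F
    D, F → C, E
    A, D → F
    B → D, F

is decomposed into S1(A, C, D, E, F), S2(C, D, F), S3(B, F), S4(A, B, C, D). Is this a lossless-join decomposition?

Chase test. Columns are A, B, C, D, E, F; row i has aⱼ where attribute j ∈ Si, else bᵢⱼ.
Initial tableau (one row per fragment):
  row 1: a1 b12 a3 a4 a5 a6
  row 2: b21 b22 a3 a4 b25 a6
  row 3: b31 a2 b33 b34 b35 a6
  row 4: a1 a2 a3 a4 b45 b46
Rows 1 and 2 agree on C; apply C→A and equate their A entries.
Rows 1 and 2 agree on D, F; apply D, F→C, E and equate their C, E entries.
Rows 1 and 4 agree on A, D; apply A, D→F and equate their F entries.
Rows 3 and 4 agree on B; apply B→D, F and equate their D, F entries.
Rows 1 and 3 agree on D, F; apply D, F→C, E and equate their C, E entries.
Rows 1 and 4 agree on D, F; apply D, F→C, E and equate their C, E entries.
Rows 1 and 3 agree on C; apply C→A and equate their A entries.
Row 3 is now all distinguished symbols — the join is lossless.

Yes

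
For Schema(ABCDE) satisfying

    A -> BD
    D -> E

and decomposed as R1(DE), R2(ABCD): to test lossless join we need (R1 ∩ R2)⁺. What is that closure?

DE

R1 ∩ R2 = {D}.
D → E applies, adding E
Closure: {DE}.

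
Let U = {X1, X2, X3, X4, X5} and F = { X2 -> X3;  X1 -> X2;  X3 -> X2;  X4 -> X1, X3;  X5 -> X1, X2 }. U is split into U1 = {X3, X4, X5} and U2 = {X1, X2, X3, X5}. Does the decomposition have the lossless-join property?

Common attributes: U1 ∩ U2 = {X3, X5}.
Closure of {X3, X5}: X3 → X2 applies, adding X2; X5 → X1, X2 applies, adding X1. So (X3, X5)⁺ = {X1, X2, X3, X5}.
This closure contains every attribute of U2, so U1 ∩ U2 → U2. The join is lossless.

Yes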